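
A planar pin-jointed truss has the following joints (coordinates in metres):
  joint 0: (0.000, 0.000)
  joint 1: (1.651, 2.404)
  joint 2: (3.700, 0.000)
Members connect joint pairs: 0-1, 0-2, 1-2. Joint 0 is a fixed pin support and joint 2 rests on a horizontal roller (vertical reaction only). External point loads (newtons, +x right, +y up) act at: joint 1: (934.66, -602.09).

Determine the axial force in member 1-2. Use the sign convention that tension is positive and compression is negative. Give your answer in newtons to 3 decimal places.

N=3 nodes, M=3 members, R=3 reactions → 2N=6, M+R=6
member 0 (0-1): L=2.9163, (cx,cy)=(0.5661,0.8243)
member 1 (0-2): L=3.7000, (cx,cy)=(1.0000,0.0000)
member 2 (1-2): L=3.1587, (cx,cy)=(0.6487,-0.7611)
solve A·x = −loads:
  F[0-1] = +332.2109 N (tension)
  F[0-2] = +746.5884 N (tension)
  F[1-2] = -1150.9400 N (compression)
  Rx@0 = -934.6600 N
  Ry@0 = -273.8487 N
  Ry@2 = +875.9387 N

-1150.940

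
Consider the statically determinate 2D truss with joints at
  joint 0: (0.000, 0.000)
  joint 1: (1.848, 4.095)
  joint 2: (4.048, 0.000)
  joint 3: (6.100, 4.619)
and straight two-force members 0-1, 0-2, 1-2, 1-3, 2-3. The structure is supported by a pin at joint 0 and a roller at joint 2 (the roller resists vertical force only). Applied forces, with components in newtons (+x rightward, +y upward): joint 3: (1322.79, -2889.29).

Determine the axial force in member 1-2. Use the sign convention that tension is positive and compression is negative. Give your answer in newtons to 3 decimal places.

N=4 nodes, M=5 members, R=3 reactions → 2N=8, M+R=8
member 0 (0-1): L=4.4927, (cx,cy)=(0.4113,0.9115)
member 1 (0-2): L=4.0480, (cx,cy)=(1.0000,0.0000)
member 2 (1-2): L=4.6486, (cx,cy)=(0.4733,-0.8809)
member 3 (1-3): L=4.2842, (cx,cy)=(0.9925,0.1223)
member 4 (2-3): L=5.0543, (cx,cy)=(0.4060,0.9139)
solve A·x = −loads:
  F[0-1] = +3262.8224 N (tension)
  F[0-2] = -19.3271 N (compression)
  F[1-2] = -2990.2929 N (compression)
  F[1-3] = +2778.1794 N (tension)
  F[2-3] = -3533.3991 N (compression)
  Rx@0 = -1322.7900 N
  Ry@0 = -2974.0094 N
  Ry@2 = +5863.2994 N

-2990.293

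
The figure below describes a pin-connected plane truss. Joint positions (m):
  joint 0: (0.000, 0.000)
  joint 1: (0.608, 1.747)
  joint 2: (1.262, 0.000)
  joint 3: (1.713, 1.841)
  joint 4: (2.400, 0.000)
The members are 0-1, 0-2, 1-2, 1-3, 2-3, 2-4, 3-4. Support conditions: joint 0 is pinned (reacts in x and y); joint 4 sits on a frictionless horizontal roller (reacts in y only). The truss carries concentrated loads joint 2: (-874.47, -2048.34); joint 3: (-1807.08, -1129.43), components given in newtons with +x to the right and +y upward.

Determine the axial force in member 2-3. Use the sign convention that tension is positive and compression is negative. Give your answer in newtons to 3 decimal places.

-486.723

N=5 nodes, M=7 members, R=3 reactions → 2N=10, M+R=10
member 0 (0-1): L=1.8498, (cx,cy)=(0.3287,0.9444)
member 1 (0-2): L=1.2620, (cx,cy)=(1.0000,0.0000)
member 2 (1-2): L=1.8654, (cx,cy)=(0.3506,-0.9365)
member 3 (1-3): L=1.1090, (cx,cy)=(0.9964,0.0848)
member 4 (2-3): L=1.8954, (cx,cy)=(0.2379,0.9713)
member 5 (2-4): L=1.1380, (cx,cy)=(1.0000,0.0000)
member 6 (3-4): L=1.9650, (cx,cy)=(0.3496,-0.9369)
solve A·x = −loads:
  F[0-1] = -2838.4432 N (compression)
  F[0-2] = -1748.5868 N (compression)
  F[1-2] = +2691.9493 N (tension)
  F[1-3] = -1883.5246 N (compression)
  F[2-3] = -486.7228 N (compression)
  F[2-4] = +185.4770 N (tension)
  F[3-4] = -530.5145 N (compression)
  Rx@0 = +2681.5500 N
  Ry@0 = +2680.7348 N
  Ry@4 = +497.0352 N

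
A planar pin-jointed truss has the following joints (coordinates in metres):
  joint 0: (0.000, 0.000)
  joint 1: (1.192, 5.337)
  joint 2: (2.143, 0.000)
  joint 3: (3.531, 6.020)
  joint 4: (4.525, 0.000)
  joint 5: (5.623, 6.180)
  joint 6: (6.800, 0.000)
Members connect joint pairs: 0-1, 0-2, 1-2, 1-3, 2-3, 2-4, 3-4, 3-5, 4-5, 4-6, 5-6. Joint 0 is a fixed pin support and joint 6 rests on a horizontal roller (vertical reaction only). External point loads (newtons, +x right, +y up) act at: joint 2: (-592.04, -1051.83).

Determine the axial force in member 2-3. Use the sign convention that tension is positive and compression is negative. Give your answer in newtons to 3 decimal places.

N=7 nodes, M=11 members, R=3 reactions → 2N=14, M+R=14
member 0 (0-1): L=5.4685, (cx,cy)=(0.2180,0.9760)
member 1 (0-2): L=2.1430, (cx,cy)=(1.0000,0.0000)
member 2 (1-2): L=5.4211, (cx,cy)=(0.1754,-0.9845)
member 3 (1-3): L=2.4367, (cx,cy)=(0.9599,0.2803)
member 4 (2-3): L=6.1779, (cx,cy)=(0.2247,0.9744)
member 5 (2-4): L=2.3820, (cx,cy)=(1.0000,0.0000)
member 6 (3-4): L=6.1015, (cx,cy)=(0.1629,-0.9866)
member 7 (3-5): L=2.0981, (cx,cy)=(0.9971,0.0763)
member 8 (4-5): L=6.2768, (cx,cy)=(0.1749,0.9846)
member 9 (4-6): L=2.2750, (cx,cy)=(1.0000,0.0000)
member 10 (5-6): L=6.2911, (cx,cy)=(0.1871,-0.9823)
solve A·x = −loads:
  F[0-1] = -738.0970 N (compression)
  F[0-2] = -431.1526 N (compression)
  F[1-2] = +650.1470 N (tension)
  F[1-3] = -286.4224 N (compression)
  F[2-3] = +422.5682 N (tension)
  F[2-4] = +180.0020 N (tension)
  F[3-4] = -345.5588 N (compression)
  F[3-5] = -124.0681 N (compression)
  F[4-5] = +346.2818 N (tension)
  F[4-6] = +63.1316 N (tension)
  F[5-6] = -337.4394 N (compression)
  Rx@0 = +592.0400 N
  Ry@0 = +720.3489 N
  Ry@6 = +331.4811 N

422.568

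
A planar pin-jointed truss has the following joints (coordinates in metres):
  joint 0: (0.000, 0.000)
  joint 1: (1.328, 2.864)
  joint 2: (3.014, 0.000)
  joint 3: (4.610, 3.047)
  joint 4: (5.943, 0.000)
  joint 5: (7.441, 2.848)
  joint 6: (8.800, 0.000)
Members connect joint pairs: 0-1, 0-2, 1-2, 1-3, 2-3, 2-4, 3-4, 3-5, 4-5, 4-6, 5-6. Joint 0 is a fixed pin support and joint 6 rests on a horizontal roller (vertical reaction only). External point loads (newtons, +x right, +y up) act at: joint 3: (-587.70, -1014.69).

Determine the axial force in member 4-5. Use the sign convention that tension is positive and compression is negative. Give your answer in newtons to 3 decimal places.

N=7 nodes, M=11 members, R=3 reactions → 2N=14, M+R=14
member 0 (0-1): L=3.1569, (cx,cy)=(0.4207,0.9072)
member 1 (0-2): L=3.0140, (cx,cy)=(1.0000,0.0000)
member 2 (1-2): L=3.3234, (cx,cy)=(0.5073,-0.8618)
member 3 (1-3): L=3.2871, (cx,cy)=(0.9984,0.0557)
member 4 (2-3): L=3.4397, (cx,cy)=(0.4640,0.8858)
member 5 (2-4): L=2.9290, (cx,cy)=(1.0000,0.0000)
member 6 (3-4): L=3.3258, (cx,cy)=(0.4008,-0.9162)
member 7 (3-5): L=2.8380, (cx,cy)=(0.9975,-0.0701)
member 8 (4-5): L=3.2179, (cx,cy)=(0.4655,0.8850)
member 9 (4-6): L=2.8570, (cx,cy)=(1.0000,0.0000)
member 10 (5-6): L=3.1556, (cx,cy)=(0.4307,-0.9025)
solve A·x = −loads:
  F[0-1] = -756.8448 N (compression)
  F[0-2] = -269.3222 N (compression)
  F[1-2] = +751.4959 N (tension)
  F[1-3] = -700.7054 N (compression)
  F[2-3] = -731.0735 N (compression)
  F[2-4] = +451.1340 N (tension)
  F[3-4] = -333.7383 N (compression)
  F[3-5] = -318.1538 N (compression)
  F[4-5] = +345.4750 N (tension)
  F[4-6] = +156.5465 N (tension)
  F[5-6] = -363.5044 N (compression)
  Rx@0 = +587.7000 N
  Ry@0 = +686.6219 N
  Ry@6 = +328.0681 N

345.475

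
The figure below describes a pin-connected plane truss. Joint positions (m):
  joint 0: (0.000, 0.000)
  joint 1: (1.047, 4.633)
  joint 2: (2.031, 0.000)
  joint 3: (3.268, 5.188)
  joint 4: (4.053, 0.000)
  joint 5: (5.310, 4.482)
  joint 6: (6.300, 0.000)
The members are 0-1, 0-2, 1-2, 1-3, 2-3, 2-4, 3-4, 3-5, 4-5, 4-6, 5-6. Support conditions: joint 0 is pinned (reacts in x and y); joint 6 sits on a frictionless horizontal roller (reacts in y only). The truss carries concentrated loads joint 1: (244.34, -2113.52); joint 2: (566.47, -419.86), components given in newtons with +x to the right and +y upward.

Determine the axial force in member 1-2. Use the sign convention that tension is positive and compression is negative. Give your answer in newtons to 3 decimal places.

N=7 nodes, M=11 members, R=3 reactions → 2N=14, M+R=14
member 0 (0-1): L=4.7498, (cx,cy)=(0.2204,0.9754)
member 1 (0-2): L=2.0310, (cx,cy)=(1.0000,0.0000)
member 2 (1-2): L=4.7363, (cx,cy)=(0.2078,-0.9782)
member 3 (1-3): L=2.2893, (cx,cy)=(0.9702,0.2424)
member 4 (2-3): L=5.3334, (cx,cy)=(0.2319,0.9727)
member 5 (2-4): L=2.0220, (cx,cy)=(1.0000,0.0000)
member 6 (3-4): L=5.2471, (cx,cy)=(0.1496,-0.9887)
member 7 (3-5): L=2.1606, (cx,cy)=(0.9451,-0.3268)
member 8 (4-5): L=4.6549, (cx,cy)=(0.2700,0.9629)
member 9 (4-6): L=2.2470, (cx,cy)=(1.0000,0.0000)
member 10 (5-6): L=4.5900, (cx,cy)=(0.2157,-0.9765)
solve A·x = −loads:
  F[0-1] = -1914.1742 N (compression)
  F[0-2] = +1232.7493 N (tension)
  F[1-2] = -400.8591 N (compression)
  F[1-3] = -600.9254 N (compression)
  F[2-3] = +834.7344 N (tension)
  F[2-4] = +389.3961 N (tension)
  F[3-4] = -567.3934 N (compression)
  F[3-5] = -322.1959 N (compression)
  F[4-5] = +582.6531 N (tension)
  F[4-6] = +147.1722 N (tension)
  F[5-6] = -682.3490 N (compression)
  Rx@0 = -810.8100 N
  Ry@0 = +1867.0914 N
  Ry@6 = +666.2886 N

-400.859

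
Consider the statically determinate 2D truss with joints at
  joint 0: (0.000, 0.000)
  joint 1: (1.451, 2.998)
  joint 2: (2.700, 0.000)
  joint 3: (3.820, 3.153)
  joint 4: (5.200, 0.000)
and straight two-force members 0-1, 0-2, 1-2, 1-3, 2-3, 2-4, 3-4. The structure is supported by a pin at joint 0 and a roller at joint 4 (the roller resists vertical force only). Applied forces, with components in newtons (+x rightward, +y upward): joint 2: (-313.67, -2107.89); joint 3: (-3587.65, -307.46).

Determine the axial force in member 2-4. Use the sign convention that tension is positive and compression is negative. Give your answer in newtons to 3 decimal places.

-374.220

N=5 nodes, M=7 members, R=3 reactions → 2N=10, M+R=10
member 0 (0-1): L=3.3307, (cx,cy)=(0.4356,0.9001)
member 1 (0-2): L=2.7000, (cx,cy)=(1.0000,0.0000)
member 2 (1-2): L=3.2478, (cx,cy)=(0.3846,-0.9231)
member 3 (1-3): L=2.3741, (cx,cy)=(0.9979,0.0653)
member 4 (2-3): L=3.3460, (cx,cy)=(0.3347,0.9423)
member 5 (2-4): L=2.5000, (cx,cy)=(1.0000,0.0000)
member 6 (3-4): L=3.4418, (cx,cy)=(0.4010,-0.9161)
solve A·x = −loads:
  F[0-1] = -3633.2608 N (compression)
  F[0-2] = -2318.4999 N (compression)
  F[1-2] = +3339.6009 N (tension)
  F[1-3] = -2873.2663 N (compression)
  F[2-3] = -1034.5575 N (compression)
  F[2-4] = -374.2201 N (compression)
  F[3-4] = +933.3196 N (tension)
  Rx@0 = +3901.3200 N
  Ry@0 = +3270.3616 N
  Ry@4 = -855.0116 N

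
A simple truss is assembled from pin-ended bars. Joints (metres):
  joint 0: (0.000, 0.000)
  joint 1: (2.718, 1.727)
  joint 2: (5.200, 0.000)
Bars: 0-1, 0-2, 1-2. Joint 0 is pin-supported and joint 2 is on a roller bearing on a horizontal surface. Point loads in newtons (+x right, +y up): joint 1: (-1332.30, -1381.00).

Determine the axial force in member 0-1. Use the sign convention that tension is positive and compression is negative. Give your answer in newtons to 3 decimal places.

-2054.176

N=3 nodes, M=3 members, R=3 reactions → 2N=6, M+R=6
member 0 (0-1): L=3.2203, (cx,cy)=(0.8440,0.5363)
member 1 (0-2): L=5.2000, (cx,cy)=(1.0000,0.0000)
member 2 (1-2): L=3.0237, (cx,cy)=(0.8208,-0.5712)
solve A·x = −loads:
  F[0-1] = -2054.1755 N (compression)
  F[0-2] = +401.4901 N (tension)
  F[1-2] = -489.1183 N (compression)
  Rx@0 = +1332.3000 N
  Ry@0 = +1101.6393 N
  Ry@2 = +279.3607 N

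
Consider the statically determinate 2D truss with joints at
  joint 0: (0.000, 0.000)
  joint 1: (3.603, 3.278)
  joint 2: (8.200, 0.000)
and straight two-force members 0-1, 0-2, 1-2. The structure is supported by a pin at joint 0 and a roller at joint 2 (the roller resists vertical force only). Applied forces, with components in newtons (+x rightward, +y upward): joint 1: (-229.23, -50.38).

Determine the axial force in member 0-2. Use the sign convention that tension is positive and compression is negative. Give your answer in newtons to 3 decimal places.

-97.465

N=3 nodes, M=3 members, R=3 reactions → 2N=6, M+R=6
member 0 (0-1): L=4.8710, (cx,cy)=(0.7397,0.6730)
member 1 (0-2): L=8.2000, (cx,cy)=(1.0000,0.0000)
member 2 (1-2): L=5.6460, (cx,cy)=(0.8142,-0.5806)
solve A·x = −loads:
  F[0-1] = -178.1381 N (compression)
  F[0-2] = -97.4648 N (compression)
  F[1-2] = +119.7063 N (tension)
  Rx@0 = +229.2300 N
  Ry@0 = +119.8796 N
  Ry@2 = -69.4996 N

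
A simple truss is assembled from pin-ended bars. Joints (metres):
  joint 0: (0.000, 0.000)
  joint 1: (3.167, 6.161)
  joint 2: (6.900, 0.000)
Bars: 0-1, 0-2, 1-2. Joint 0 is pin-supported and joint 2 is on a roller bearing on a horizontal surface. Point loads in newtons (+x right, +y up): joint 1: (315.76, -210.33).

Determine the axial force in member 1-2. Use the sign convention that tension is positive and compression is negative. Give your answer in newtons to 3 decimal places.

-442.534

N=3 nodes, M=3 members, R=3 reactions → 2N=6, M+R=6
member 0 (0-1): L=6.9273, (cx,cy)=(0.4572,0.8894)
member 1 (0-2): L=6.9000, (cx,cy)=(1.0000,0.0000)
member 2 (1-2): L=7.2037, (cx,cy)=(0.5182,-0.8553)
solve A·x = −loads:
  F[0-1] = +189.0651 N (tension)
  F[0-2] = +229.3242 N (tension)
  F[1-2] = -442.5344 N (compression)
  Rx@0 = -315.7600 N
  Ry@0 = -168.1501 N
  Ry@2 = +378.4801 N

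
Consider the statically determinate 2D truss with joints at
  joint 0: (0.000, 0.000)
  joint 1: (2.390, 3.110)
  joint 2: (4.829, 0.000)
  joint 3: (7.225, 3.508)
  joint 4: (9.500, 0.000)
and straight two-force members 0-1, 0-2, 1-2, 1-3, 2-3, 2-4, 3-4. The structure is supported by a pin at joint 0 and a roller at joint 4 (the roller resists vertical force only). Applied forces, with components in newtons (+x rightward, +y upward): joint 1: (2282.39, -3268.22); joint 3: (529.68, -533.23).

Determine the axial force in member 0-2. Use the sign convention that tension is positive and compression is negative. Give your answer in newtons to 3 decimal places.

N=5 nodes, M=7 members, R=3 reactions → 2N=10, M+R=10
member 0 (0-1): L=3.9223, (cx,cy)=(0.6093,0.7929)
member 1 (0-2): L=4.8290, (cx,cy)=(1.0000,0.0000)
member 2 (1-2): L=3.9523, (cx,cy)=(0.6171,-0.7869)
member 3 (1-3): L=4.8514, (cx,cy)=(0.9966,0.0820)
member 4 (2-3): L=4.2482, (cx,cy)=(0.5640,0.8258)
member 5 (2-4): L=4.6710, (cx,cy)=(1.0000,0.0000)
member 6 (3-4): L=4.1811, (cx,cy)=(0.5441,-0.8390)
solve A·x = −loads:
  F[0-1] = -2056.8906 N (compression)
  F[0-2] = +4065.4179 N (tension)
  F[1-2] = -2302.0112 N (compression)
  F[1-3] = -2122.3067 N (compression)
  F[2-3] = +2193.5996 N (tension)
  F[2-4] = +1407.6235 N (tension)
  F[3-4] = -2587.0022 N (compression)
  Rx@0 = -2812.0700 N
  Ry@0 = +1630.9255 N
  Ry@4 = +2170.5245 N

4065.418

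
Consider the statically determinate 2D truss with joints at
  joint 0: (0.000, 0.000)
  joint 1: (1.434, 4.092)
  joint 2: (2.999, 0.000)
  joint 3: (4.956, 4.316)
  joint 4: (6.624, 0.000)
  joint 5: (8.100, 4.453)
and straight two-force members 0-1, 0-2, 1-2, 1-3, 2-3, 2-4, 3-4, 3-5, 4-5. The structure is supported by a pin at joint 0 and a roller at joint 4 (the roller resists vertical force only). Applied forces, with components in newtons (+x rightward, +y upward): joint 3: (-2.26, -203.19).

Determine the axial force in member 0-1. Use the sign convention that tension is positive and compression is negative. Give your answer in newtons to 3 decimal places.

N=6 nodes, M=9 members, R=3 reactions → 2N=12, M+R=12
member 0 (0-1): L=4.3360, (cx,cy)=(0.3307,0.9437)
member 1 (0-2): L=2.9990, (cx,cy)=(1.0000,0.0000)
member 2 (1-2): L=4.3811, (cx,cy)=(0.3572,-0.9340)
member 3 (1-3): L=3.5291, (cx,cy)=(0.9980,0.0635)
member 4 (2-3): L=4.7390, (cx,cy)=(0.4130,0.9107)
member 5 (2-4): L=3.6250, (cx,cy)=(1.0000,0.0000)
member 6 (3-4): L=4.6271, (cx,cy)=(0.3605,-0.9328)
member 7 (3-5): L=3.1470, (cx,cy)=(0.9991,0.0435)
member 8 (4-5): L=4.6912, (cx,cy)=(0.3146,0.9492)
solve A·x = −loads:
  F[0-1] = -55.7768 N (compression)
  F[0-2] = +16.1865 N (tension)
  F[1-2] = +53.7920 N (tension)
  F[1-3] = -37.7382 N (compression)
  F[2-3] = -55.1665 N (compression)
  F[2-4] = +58.1836 N (tension)
  F[3-4] = -161.4038 N (compression)
  F[3-5] = -0.0000 N (compression)
  F[4-5] = +0.0000 N (tension)
  Rx@0 = +2.2600 N
  Ry@0 = +52.6381 N
  Ry@4 = +150.5519 N

-55.777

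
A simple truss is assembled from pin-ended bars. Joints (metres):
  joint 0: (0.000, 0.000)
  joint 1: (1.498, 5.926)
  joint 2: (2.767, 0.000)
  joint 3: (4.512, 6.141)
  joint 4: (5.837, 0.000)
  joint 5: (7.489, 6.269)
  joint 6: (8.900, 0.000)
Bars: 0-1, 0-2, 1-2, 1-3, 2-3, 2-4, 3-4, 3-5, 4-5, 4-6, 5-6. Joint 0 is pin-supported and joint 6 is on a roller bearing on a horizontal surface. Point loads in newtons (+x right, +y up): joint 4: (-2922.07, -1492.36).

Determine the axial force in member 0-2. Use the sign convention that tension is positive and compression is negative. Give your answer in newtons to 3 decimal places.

-2792.238

N=7 nodes, M=11 members, R=3 reactions → 2N=14, M+R=14
member 0 (0-1): L=6.1124, (cx,cy)=(0.2451,0.9695)
member 1 (0-2): L=2.7670, (cx,cy)=(1.0000,0.0000)
member 2 (1-2): L=6.0603, (cx,cy)=(0.2094,-0.9778)
member 3 (1-3): L=3.0217, (cx,cy)=(0.9975,0.0712)
member 4 (2-3): L=6.3841, (cx,cy)=(0.2733,0.9619)
member 5 (2-4): L=3.0700, (cx,cy)=(1.0000,0.0000)
member 6 (3-4): L=6.2823, (cx,cy)=(0.2109,-0.9775)
member 7 (3-5): L=2.9798, (cx,cy)=(0.9991,0.0430)
member 8 (4-5): L=6.4830, (cx,cy)=(0.2548,0.9670)
member 9 (4-6): L=3.0630, (cx,cy)=(1.0000,0.0000)
member 10 (5-6): L=6.4258, (cx,cy)=(0.2196,-0.9756)
solve A·x = −loads:
  F[0-1] = -529.7622 N (compression)
  F[0-2] = -2792.2383 N (compression)
  F[1-2] = +508.0191 N (tension)
  F[1-3] = -236.8080 N (compression)
  F[2-3] = -516.4229 N (compression)
  F[2-4] = -2544.7059 N (compression)
  F[3-4] = +504.1501 N (tension)
  F[3-5] = -484.1410 N (compression)
  F[4-5] = +1033.6735 N (tension)
  F[4-6] = +220.2937 N (tension)
  F[5-6] = -1003.2385 N (compression)
  Rx@0 = +2922.0700 N
  Ry@0 = +513.6066 N
  Ry@6 = +978.7534 N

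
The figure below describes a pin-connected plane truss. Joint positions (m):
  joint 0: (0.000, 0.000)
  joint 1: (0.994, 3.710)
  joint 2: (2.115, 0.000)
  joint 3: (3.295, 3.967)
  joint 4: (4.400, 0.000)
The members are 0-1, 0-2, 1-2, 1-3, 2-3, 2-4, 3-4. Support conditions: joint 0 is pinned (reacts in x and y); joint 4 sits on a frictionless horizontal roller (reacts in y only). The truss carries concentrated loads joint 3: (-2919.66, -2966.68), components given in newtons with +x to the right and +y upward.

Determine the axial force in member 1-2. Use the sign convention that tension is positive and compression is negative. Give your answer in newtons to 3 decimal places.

N=5 nodes, M=7 members, R=3 reactions → 2N=10, M+R=10
member 0 (0-1): L=3.8409, (cx,cy)=(0.2588,0.9659)
member 1 (0-2): L=2.1150, (cx,cy)=(1.0000,0.0000)
member 2 (1-2): L=3.8757, (cx,cy)=(0.2892,-0.9573)
member 3 (1-3): L=2.3153, (cx,cy)=(0.9938,0.1110)
member 4 (2-3): L=4.1388, (cx,cy)=(0.2851,0.9585)
member 5 (2-4): L=2.2850, (cx,cy)=(1.0000,0.0000)
member 6 (3-4): L=4.1180, (cx,cy)=(0.2683,-0.9633)
solve A·x = −loads:
  F[0-1] = -3496.4997 N (compression)
  F[0-2] = -2014.7770 N (compression)
  F[1-2] = +3310.8728 N (tension)
  F[1-3] = -1874.1046 N (compression)
  F[2-3] = -3306.5929 N (compression)
  F[2-4] = -114.3997 N (compression)
  F[3-4] = +426.3354 N (tension)
  Rx@0 = +2919.6600 N
  Ry@0 = +3377.3801 N
  Ry@4 = -410.7001 N

3310.873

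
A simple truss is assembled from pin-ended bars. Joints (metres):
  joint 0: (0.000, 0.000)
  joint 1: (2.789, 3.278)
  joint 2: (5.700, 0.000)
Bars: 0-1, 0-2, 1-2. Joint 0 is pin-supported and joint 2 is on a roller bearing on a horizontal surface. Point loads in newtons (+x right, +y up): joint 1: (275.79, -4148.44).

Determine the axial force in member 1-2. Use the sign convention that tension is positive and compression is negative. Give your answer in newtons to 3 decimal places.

N=3 nodes, M=3 members, R=3 reactions → 2N=6, M+R=6
member 0 (0-1): L=4.3039, (cx,cy)=(0.6480,0.7616)
member 1 (0-2): L=5.7000, (cx,cy)=(1.0000,0.0000)
member 2 (1-2): L=4.3840, (cx,cy)=(0.6640,-0.7477)
solve A·x = −loads:
  F[0-1] = -2573.4451 N (compression)
  F[0-2] = +1943.4147 N (tension)
  F[1-2] = -2926.7862 N (compression)
  Rx@0 = -275.7900 N
  Ry@0 = +1960.0121 N
  Ry@2 = +2188.4279 N

-2926.786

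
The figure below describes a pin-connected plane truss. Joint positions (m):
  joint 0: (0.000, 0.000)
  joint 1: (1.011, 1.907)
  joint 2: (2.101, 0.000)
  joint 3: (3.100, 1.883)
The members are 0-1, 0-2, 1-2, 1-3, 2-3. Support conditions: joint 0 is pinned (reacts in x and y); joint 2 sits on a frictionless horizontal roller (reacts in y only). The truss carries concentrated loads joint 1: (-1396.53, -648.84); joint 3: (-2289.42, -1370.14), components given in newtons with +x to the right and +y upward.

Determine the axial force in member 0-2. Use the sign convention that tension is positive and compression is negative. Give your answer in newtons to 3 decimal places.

N=4 nodes, M=5 members, R=3 reactions → 2N=8, M+R=8
member 0 (0-1): L=2.1584, (cx,cy)=(0.4684,0.8835)
member 1 (0-2): L=2.1010, (cx,cy)=(1.0000,0.0000)
member 2 (1-2): L=2.1965, (cx,cy)=(0.4962,-0.8682)
member 3 (1-3): L=2.0891, (cx,cy)=(0.9999,-0.0115)
member 4 (2-3): L=2.1316, (cx,cy)=(0.4687,0.8834)
solve A·x = −loads:
  F[0-1] = -3400.7051 N (compression)
  F[0-2] = -2093.0647 N (compression)
  F[1-2] = +2733.9548 N (tension)
  F[1-3] = -1553.1473 N (compression)
  F[2-3] = -1571.2237 N (compression)
  Rx@0 = +3685.9500 N
  Ry@0 = +3004.5818 N
  Ry@2 = -985.6018 N

-2093.065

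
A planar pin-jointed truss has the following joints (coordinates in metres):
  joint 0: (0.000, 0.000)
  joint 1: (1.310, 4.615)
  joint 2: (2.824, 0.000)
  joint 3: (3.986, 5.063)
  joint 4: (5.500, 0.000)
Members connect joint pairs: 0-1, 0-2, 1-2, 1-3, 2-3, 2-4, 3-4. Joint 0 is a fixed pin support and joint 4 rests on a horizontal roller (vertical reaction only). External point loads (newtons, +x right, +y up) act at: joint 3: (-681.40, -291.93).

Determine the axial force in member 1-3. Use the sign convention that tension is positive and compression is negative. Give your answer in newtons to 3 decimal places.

-416.174

N=5 nodes, M=7 members, R=3 reactions → 2N=10, M+R=10
member 0 (0-1): L=4.7973, (cx,cy)=(0.2731,0.9620)
member 1 (0-2): L=2.8240, (cx,cy)=(1.0000,0.0000)
member 2 (1-2): L=4.8570, (cx,cy)=(0.3117,-0.9502)
member 3 (1-3): L=2.7132, (cx,cy)=(0.9863,0.1651)
member 4 (2-3): L=5.1946, (cx,cy)=(0.2237,0.9747)
member 5 (2-4): L=2.6760, (cx,cy)=(1.0000,0.0000)
member 6 (3-4): L=5.2845, (cx,cy)=(0.2865,-0.9581)
solve A·x = −loads:
  F[0-1] = -735.5760 N (compression)
  F[0-2] = -480.5371 N (compression)
  F[1-2] = +672.4052 N (tension)
  F[1-3] = -416.1742 N (compression)
  F[2-3] = -655.5138 N (compression)
  F[2-4] = -124.3047 N (compression)
  F[3-4] = +433.8777 N (tension)
  Rx@0 = +681.4000 N
  Ry@0 = +707.6200 N
  Ry@4 = -415.6900 N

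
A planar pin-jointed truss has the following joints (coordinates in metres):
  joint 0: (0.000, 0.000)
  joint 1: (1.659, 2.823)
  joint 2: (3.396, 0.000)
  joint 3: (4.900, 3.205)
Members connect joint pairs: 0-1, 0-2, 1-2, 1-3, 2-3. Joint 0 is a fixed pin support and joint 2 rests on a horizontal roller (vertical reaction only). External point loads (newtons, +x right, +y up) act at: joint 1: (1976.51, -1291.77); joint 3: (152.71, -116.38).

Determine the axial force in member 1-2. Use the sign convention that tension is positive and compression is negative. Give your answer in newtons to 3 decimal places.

N=4 nodes, M=5 members, R=3 reactions → 2N=8, M+R=8
member 0 (0-1): L=3.2744, (cx,cy)=(0.5067,0.8621)
member 1 (0-2): L=3.3960, (cx,cy)=(1.0000,0.0000)
member 2 (1-2): L=3.3146, (cx,cy)=(0.5240,-0.8517)
member 3 (1-3): L=3.2634, (cx,cy)=(0.9931,0.1171)
member 4 (2-3): L=3.5403, (cx,cy)=(0.4248,0.9053)
solve A·x = −loads:
  F[0-1] = +1366.3121 N (tension)
  F[0-2] = +1436.9647 N (tension)
  F[1-2] = -2869.4308 N (compression)
  F[1-3] = +220.9808 N (tension)
  F[2-3] = -157.1304 N (compression)
  Rx@0 = -2129.2200 N
  Ry@0 = -1177.9606 N
  Ry@2 = +2586.1106 N

-2869.431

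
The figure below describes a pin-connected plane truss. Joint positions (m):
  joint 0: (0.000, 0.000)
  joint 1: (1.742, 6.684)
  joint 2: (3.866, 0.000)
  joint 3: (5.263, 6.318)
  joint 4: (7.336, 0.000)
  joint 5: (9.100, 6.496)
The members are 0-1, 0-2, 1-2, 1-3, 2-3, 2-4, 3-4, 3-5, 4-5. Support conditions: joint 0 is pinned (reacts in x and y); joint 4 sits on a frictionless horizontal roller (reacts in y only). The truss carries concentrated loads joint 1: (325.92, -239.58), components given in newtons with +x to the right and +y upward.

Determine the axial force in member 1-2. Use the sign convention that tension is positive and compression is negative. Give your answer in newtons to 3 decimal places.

-350.559

N=6 nodes, M=9 members, R=3 reactions → 2N=12, M+R=12
member 0 (0-1): L=6.9073, (cx,cy)=(0.2522,0.9677)
member 1 (0-2): L=3.8660, (cx,cy)=(1.0000,0.0000)
member 2 (1-2): L=7.0134, (cx,cy)=(0.3029,-0.9530)
member 3 (1-3): L=3.5400, (cx,cy)=(0.9946,-0.1034)
member 4 (2-3): L=6.4706, (cx,cy)=(0.2159,0.9764)
member 5 (2-4): L=3.4700, (cx,cy)=(1.0000,0.0000)
member 6 (3-4): L=6.6494, (cx,cy)=(0.3118,-0.9502)
member 7 (3-5): L=3.8411, (cx,cy)=(0.9989,0.0463)
member 8 (4-5): L=6.7312, (cx,cy)=(0.2621,0.9651)
solve A·x = −loads:
  F[0-1] = +118.0806 N (tension)
  F[0-2] = +296.1403 N (tension)
  F[1-2] = -350.5594 N (compression)
  F[1-3] = -190.9968 N (compression)
  F[2-3] = +342.1662 N (tension)
  F[2-4] = +116.0997 N (tension)
  F[3-4] = -372.4037 N (compression)
  F[3-5] = +0.0000 N (tension)
  F[4-5] = -0.0000 N (compression)
  Rx@0 = -325.9200 N
  Ry@0 = -114.2637 N
  Ry@4 = +353.8437 N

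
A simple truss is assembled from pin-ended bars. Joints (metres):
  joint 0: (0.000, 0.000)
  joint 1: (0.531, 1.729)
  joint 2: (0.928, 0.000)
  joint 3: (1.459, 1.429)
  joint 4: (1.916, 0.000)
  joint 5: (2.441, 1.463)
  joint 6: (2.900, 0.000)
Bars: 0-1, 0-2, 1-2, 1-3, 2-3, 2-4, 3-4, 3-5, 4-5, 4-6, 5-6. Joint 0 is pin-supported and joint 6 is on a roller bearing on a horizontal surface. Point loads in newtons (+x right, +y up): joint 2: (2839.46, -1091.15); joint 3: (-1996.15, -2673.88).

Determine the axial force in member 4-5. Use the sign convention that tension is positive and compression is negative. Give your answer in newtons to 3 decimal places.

N=7 nodes, M=11 members, R=3 reactions → 2N=14, M+R=14
member 0 (0-1): L=1.8087, (cx,cy)=(0.2936,0.9559)
member 1 (0-2): L=0.9280, (cx,cy)=(1.0000,0.0000)
member 2 (1-2): L=1.7740, (cx,cy)=(0.2238,-0.9746)
member 3 (1-3): L=0.9753, (cx,cy)=(0.9515,-0.3076)
member 4 (2-3): L=1.5245, (cx,cy)=(0.3483,0.9374)
member 5 (2-4): L=0.9880, (cx,cy)=(1.0000,0.0000)
member 6 (3-4): L=1.5003, (cx,cy)=(0.3046,-0.9525)
member 7 (3-5): L=0.9826, (cx,cy)=(0.9994,0.0346)
member 8 (4-5): L=1.5543, (cx,cy)=(0.3378,0.9412)
member 9 (4-6): L=0.9840, (cx,cy)=(1.0000,0.0000)
member 10 (5-6): L=1.5333, (cx,cy)=(0.2994,-0.9541)
solve A·x = −loads:
  F[0-1] = -3195.0354 N (compression)
  F[0-2] = +1781.3109 N (tension)
  F[1-2] = +3721.0534 N (tension)
  F[1-3] = -1860.9600 N (compression)
  F[2-3] = -2704.9207 N (compression)
  F[2-4] = +716.7549 N (tension)
  F[3-4] = -763.8459 N (compression)
  F[3-5] = -484.3726 N (compression)
  F[4-5] = +772.9732 N (tension)
  F[4-6] = +223.0013 N (tension)
  F[5-6] = -744.9473 N (compression)
  Rx@0 = -843.3100 N
  Ry@0 = +3054.2439 N
  Ry@6 = +710.7861 N

772.973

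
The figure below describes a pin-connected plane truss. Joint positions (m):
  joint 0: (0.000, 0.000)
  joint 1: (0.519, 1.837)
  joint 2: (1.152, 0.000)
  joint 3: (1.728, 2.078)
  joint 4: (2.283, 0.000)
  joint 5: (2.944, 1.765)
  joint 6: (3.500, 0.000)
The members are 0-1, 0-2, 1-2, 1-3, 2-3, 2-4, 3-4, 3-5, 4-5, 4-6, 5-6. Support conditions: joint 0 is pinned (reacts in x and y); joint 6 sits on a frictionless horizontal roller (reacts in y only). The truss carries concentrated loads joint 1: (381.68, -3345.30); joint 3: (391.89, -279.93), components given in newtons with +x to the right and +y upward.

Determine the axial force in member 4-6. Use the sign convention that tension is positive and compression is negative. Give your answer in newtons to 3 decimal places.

N=7 nodes, M=11 members, R=3 reactions → 2N=14, M+R=14
member 0 (0-1): L=1.9089, (cx,cy)=(0.2719,0.9623)
member 1 (0-2): L=1.1520, (cx,cy)=(1.0000,0.0000)
member 2 (1-2): L=1.9430, (cx,cy)=(0.3258,-0.9454)
member 3 (1-3): L=1.2328, (cx,cy)=(0.9807,0.1955)
member 4 (2-3): L=2.1564, (cx,cy)=(0.2671,0.9637)
member 5 (2-4): L=1.1310, (cx,cy)=(1.0000,0.0000)
member 6 (3-4): L=2.1508, (cx,cy)=(0.2580,-0.9661)
member 7 (3-5): L=1.2556, (cx,cy)=(0.9684,-0.2493)
member 8 (4-5): L=1.8847, (cx,cy)=(0.3507,0.9365)
member 9 (4-6): L=1.2170, (cx,cy)=(1.0000,0.0000)
member 10 (5-6): L=1.8505, (cx,cy)=(0.3005,-0.9538)
solve A·x = −loads:
  F[0-1] = -2658.0960 N (compression)
  F[0-2] = +1496.2616 N (tension)
  F[1-2] = -997.1219 N (compression)
  F[1-3] = -794.8614 N (compression)
  F[2-3] = +978.2694 N (tension)
  F[2-4] = +910.1018 N (tension)
  F[3-4] = -925.8514 N (compression)
  F[3-5] = -693.0748 N (compression)
  F[4-5] = +955.1676 N (tension)
  F[4-6] = +336.2032 N (tension)
  F[5-6] = -1118.9659 N (compression)
  Rx@0 = -773.5700 N
  Ry@0 = +2557.9662 N
  Ry@6 = +1067.2638 N

336.203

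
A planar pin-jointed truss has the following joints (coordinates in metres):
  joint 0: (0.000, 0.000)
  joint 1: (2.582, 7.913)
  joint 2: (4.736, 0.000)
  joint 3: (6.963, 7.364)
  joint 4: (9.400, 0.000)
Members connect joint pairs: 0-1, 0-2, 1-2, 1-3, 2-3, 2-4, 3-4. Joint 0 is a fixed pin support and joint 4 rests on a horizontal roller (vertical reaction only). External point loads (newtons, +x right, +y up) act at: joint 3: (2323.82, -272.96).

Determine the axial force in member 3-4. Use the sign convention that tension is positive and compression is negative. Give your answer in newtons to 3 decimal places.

-2130.567

N=5 nodes, M=7 members, R=3 reactions → 2N=10, M+R=10
member 0 (0-1): L=8.3236, (cx,cy)=(0.3102,0.9507)
member 1 (0-2): L=4.7360, (cx,cy)=(1.0000,0.0000)
member 2 (1-2): L=8.2009, (cx,cy)=(0.2627,-0.9649)
member 3 (1-3): L=4.4153, (cx,cy)=(0.9922,-0.1243)
member 4 (2-3): L=7.6934, (cx,cy)=(0.2895,0.9572)
member 5 (2-4): L=4.6640, (cx,cy)=(1.0000,0.0000)
member 6 (3-4): L=7.7568, (cx,cy)=(0.3142,-0.9494)
solve A·x = −loads:
  F[0-1] = +1840.5158 N (tension)
  F[0-2] = +1752.8876 N (tension)
  F[1-2] = -1954.2020 N (compression)
  F[1-3] = +1092.6893 N (tension)
  F[2-3] = +1969.9289 N (tension)
  F[2-4] = +669.3755 N (tension)
  F[3-4] = -2130.5668 N (compression)
  Rx@0 = -2323.8200 N
  Ry@0 = -1749.7241 N
  Ry@4 = +2022.6841 N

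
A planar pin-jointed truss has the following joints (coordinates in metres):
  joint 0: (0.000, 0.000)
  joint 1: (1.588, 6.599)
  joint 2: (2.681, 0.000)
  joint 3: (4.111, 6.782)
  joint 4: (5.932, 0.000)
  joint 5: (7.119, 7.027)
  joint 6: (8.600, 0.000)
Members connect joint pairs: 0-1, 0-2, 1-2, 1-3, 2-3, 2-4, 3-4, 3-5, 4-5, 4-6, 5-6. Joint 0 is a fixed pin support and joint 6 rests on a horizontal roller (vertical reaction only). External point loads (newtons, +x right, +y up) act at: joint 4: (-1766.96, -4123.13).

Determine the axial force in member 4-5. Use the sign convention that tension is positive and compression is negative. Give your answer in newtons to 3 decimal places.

2974.731

N=7 nodes, M=11 members, R=3 reactions → 2N=14, M+R=14
member 0 (0-1): L=6.7874, (cx,cy)=(0.2340,0.9722)
member 1 (0-2): L=2.6810, (cx,cy)=(1.0000,0.0000)
member 2 (1-2): L=6.6889, (cx,cy)=(0.1634,-0.9866)
member 3 (1-3): L=2.5296, (cx,cy)=(0.9974,0.0723)
member 4 (2-3): L=6.9311, (cx,cy)=(0.2063,0.9785)
member 5 (2-4): L=3.2510, (cx,cy)=(1.0000,0.0000)
member 6 (3-4): L=7.0222, (cx,cy)=(0.2593,-0.9658)
member 7 (3-5): L=3.0180, (cx,cy)=(0.9967,0.0812)
member 8 (4-5): L=7.1265, (cx,cy)=(0.1666,0.9860)
member 9 (4-6): L=2.6680, (cx,cy)=(1.0000,0.0000)
member 10 (5-6): L=7.1814, (cx,cy)=(0.2062,-0.9785)
solve A·x = −loads:
  F[0-1] = -1315.6444 N (compression)
  F[0-2] = -1459.1471 N (compression)
  F[1-2] = +1258.8025 N (tension)
  F[1-3] = -514.8564 N (compression)
  F[2-3] = -1269.1891 N (compression)
  F[2-4] = -991.5987 N (compression)
  F[3-4] = +1232.1009 N (tension)
  F[3-5] = -1098.4950 N (compression)
  F[4-5] = +2974.7306 N (tension)
  F[4-6] = +599.3974 N (tension)
  F[5-6] = -2906.4786 N (compression)
  Rx@0 = +1766.9600 N
  Ry@0 = +1279.1292 N
  Ry@6 = +2844.0008 N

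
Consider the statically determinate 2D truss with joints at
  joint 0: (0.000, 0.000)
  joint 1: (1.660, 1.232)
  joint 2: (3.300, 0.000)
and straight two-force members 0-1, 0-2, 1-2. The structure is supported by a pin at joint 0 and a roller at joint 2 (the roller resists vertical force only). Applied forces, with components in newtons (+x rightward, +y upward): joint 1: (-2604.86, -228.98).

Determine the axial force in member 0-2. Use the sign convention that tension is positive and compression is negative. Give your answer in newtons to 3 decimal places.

-1141.207

N=3 nodes, M=3 members, R=3 reactions → 2N=6, M+R=6
member 0 (0-1): L=2.0672, (cx,cy)=(0.8030,0.5960)
member 1 (0-2): L=3.3000, (cx,cy)=(1.0000,0.0000)
member 2 (1-2): L=2.0512, (cx,cy)=(0.7995,-0.6006)
solve A·x = −loads:
  F[0-1] = -1822.7115 N (compression)
  F[0-2] = -1141.2073 N (compression)
  F[1-2] = +1427.3446 N (tension)
  Rx@0 = +2604.8600 N
  Ry@0 = +1086.2772 N
  Ry@2 = -857.2972 N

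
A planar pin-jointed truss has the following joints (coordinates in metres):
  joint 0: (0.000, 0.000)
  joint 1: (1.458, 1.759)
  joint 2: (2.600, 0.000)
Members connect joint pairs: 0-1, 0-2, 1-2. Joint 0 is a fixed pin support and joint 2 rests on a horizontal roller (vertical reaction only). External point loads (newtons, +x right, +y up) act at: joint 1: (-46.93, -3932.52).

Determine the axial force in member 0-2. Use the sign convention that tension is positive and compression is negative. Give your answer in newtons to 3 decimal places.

N=3 nodes, M=3 members, R=3 reactions → 2N=6, M+R=6
member 0 (0-1): L=2.2847, (cx,cy)=(0.6382,0.7699)
member 1 (0-2): L=2.6000, (cx,cy)=(1.0000,0.0000)
member 2 (1-2): L=2.0972, (cx,cy)=(0.5445,-0.8387)
solve A·x = −loads:
  F[0-1] = -2284.7418 N (compression)
  F[0-2] = +1411.0980 N (tension)
  F[1-2] = -2591.3780 N (compression)
  Rx@0 = +46.9300 N
  Ry@0 = +1759.0337 N
  Ry@2 = +2173.4863 N

1411.098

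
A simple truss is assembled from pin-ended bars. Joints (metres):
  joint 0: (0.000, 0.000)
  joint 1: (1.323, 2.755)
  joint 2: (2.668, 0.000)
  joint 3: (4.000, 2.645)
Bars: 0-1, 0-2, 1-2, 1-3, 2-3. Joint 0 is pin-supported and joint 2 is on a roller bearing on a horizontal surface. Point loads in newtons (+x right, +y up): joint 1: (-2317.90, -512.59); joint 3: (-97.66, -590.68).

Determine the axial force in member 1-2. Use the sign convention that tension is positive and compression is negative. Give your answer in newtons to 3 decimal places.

N=4 nodes, M=5 members, R=3 reactions → 2N=8, M+R=8
member 0 (0-1): L=3.0562, (cx,cy)=(0.4329,0.9014)
member 1 (0-2): L=2.6680, (cx,cy)=(1.0000,0.0000)
member 2 (1-2): L=3.0658, (cx,cy)=(0.4387,-0.8986)
member 3 (1-3): L=2.6793, (cx,cy)=(0.9992,-0.0411)
member 4 (2-3): L=2.9615, (cx,cy)=(0.4498,0.8931)
solve A·x = −loads:
  F[0-1] = -2722.0840 N (compression)
  F[0-2] = -1237.1954 N (compression)
  F[1-2] = +2151.2582 N (tension)
  F[1-3] = +195.9161 N (tension)
  F[2-3] = -652.3459 N (compression)
  Rx@0 = +2415.5600 N
  Ry@0 = +2453.8130 N
  Ry@2 = -1350.5430 N

2151.258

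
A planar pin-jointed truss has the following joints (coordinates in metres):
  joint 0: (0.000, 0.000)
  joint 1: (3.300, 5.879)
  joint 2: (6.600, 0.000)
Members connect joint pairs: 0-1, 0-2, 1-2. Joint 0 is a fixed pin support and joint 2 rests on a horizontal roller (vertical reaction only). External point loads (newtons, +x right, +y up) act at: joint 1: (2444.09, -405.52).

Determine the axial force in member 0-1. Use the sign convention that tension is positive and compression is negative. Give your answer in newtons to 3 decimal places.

N=3 nodes, M=3 members, R=3 reactions → 2N=6, M+R=6
member 0 (0-1): L=6.7419, (cx,cy)=(0.4895,0.8720)
member 1 (0-2): L=6.6000, (cx,cy)=(1.0000,0.0000)
member 2 (1-2): L=6.7419, (cx,cy)=(0.4895,-0.8720)
solve A·x = −loads:
  F[0-1] = +2264.1032 N (tension)
  F[0-2] = +1335.8582 N (tension)
  F[1-2] = -2729.1411 N (compression)
  Rx@0 = -2444.0900 N
  Ry@0 = -1974.3317 N
  Ry@2 = +2379.8517 N

2264.103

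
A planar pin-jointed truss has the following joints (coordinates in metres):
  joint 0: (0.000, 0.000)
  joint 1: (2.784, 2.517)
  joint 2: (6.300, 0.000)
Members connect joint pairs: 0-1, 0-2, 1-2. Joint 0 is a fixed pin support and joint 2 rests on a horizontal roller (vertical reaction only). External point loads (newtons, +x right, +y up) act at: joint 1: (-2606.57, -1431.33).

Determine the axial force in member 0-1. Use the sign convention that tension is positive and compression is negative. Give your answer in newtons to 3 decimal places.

-2743.949

N=3 nodes, M=3 members, R=3 reactions → 2N=6, M+R=6
member 0 (0-1): L=3.7531, (cx,cy)=(0.7418,0.6706)
member 1 (0-2): L=6.3000, (cx,cy)=(1.0000,0.0000)
member 2 (1-2): L=4.3241, (cx,cy)=(0.8131,-0.5821)
solve A·x = −loads:
  F[0-1] = -2743.9490 N (compression)
  F[0-2] = -571.1583 N (compression)
  F[1-2] = +702.4249 N (tension)
  Rx@0 = +2606.5700 N
  Ry@0 = +1840.2052 N
  Ry@2 = -408.8752 N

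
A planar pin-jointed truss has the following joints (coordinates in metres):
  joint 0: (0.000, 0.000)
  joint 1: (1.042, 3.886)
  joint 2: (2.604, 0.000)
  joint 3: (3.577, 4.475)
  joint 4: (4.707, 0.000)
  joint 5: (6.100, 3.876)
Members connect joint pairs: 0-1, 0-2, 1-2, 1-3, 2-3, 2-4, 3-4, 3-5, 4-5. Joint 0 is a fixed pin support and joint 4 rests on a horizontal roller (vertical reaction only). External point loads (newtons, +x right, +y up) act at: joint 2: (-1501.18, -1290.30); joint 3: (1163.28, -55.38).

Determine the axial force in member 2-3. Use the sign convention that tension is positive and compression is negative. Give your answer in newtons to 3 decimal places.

N=6 nodes, M=9 members, R=3 reactions → 2N=12, M+R=12
member 0 (0-1): L=4.0233, (cx,cy)=(0.2590,0.9659)
member 1 (0-2): L=2.6040, (cx,cy)=(1.0000,0.0000)
member 2 (1-2): L=4.1882, (cx,cy)=(0.3730,-0.9278)
member 3 (1-3): L=2.6025, (cx,cy)=(0.9741,0.2263)
member 4 (2-3): L=4.5796, (cx,cy)=(0.2125,0.9772)
member 5 (2-4): L=2.1030, (cx,cy)=(1.0000,0.0000)
member 6 (3-4): L=4.6155, (cx,cy)=(0.2448,-0.9696)
member 7 (3-5): L=2.5931, (cx,cy)=(0.9730,-0.2310)
member 8 (4-5): L=4.1187, (cx,cy)=(0.3382,0.9411)
solve A·x = −loads:
  F[0-1] = +534.4011 N (tension)
  F[0-2] = -476.3061 N (compression)
  F[1-2] = -477.0887 N (compression)
  F[1-3] = +324.7650 N (tension)
  F[2-3] = +1773.4573 N (tension)
  F[2-4] = +470.1424 N (tension)
  F[3-4] = -1920.2885 N (compression)
  F[3-5] = +0.0000 N (tension)
  F[4-5] = -0.0000 N (compression)
  Rx@0 = +337.9000 N
  Ry@0 = -516.1669 N
  Ry@4 = +1861.8469 N

1773.457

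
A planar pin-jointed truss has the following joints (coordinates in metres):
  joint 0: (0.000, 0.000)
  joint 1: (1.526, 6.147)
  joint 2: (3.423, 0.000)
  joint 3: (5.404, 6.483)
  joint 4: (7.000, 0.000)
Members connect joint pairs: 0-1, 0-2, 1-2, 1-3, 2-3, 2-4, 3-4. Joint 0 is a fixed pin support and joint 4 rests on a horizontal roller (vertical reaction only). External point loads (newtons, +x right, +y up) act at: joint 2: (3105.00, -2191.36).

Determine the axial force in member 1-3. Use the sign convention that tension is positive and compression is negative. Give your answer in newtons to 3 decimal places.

-609.597

N=5 nodes, M=7 members, R=3 reactions → 2N=10, M+R=10
member 0 (0-1): L=6.3336, (cx,cy)=(0.2409,0.9705)
member 1 (0-2): L=3.4230, (cx,cy)=(1.0000,0.0000)
member 2 (1-2): L=6.4331, (cx,cy)=(0.2949,-0.9555)
member 3 (1-3): L=3.8925, (cx,cy)=(0.9963,0.0863)
member 4 (2-3): L=6.7789, (cx,cy)=(0.2922,0.9563)
member 5 (2-4): L=3.5770, (cx,cy)=(1.0000,0.0000)
member 6 (3-4): L=6.6766, (cx,cy)=(0.2390,-0.9710)
solve A·x = −loads:
  F[0-1] = -1153.7745 N (compression)
  F[0-2] = +3382.9879 N (tension)
  F[1-2] = +1116.8266 N (tension)
  F[1-3] = -609.5966 N (compression)
  F[2-3] = +1175.5081 N (tension)
  F[2-4] = +263.8028 N (tension)
  F[3-4] = -1103.5692 N (compression)
  Rx@0 = -3105.0000 N
  Ry@0 = +1119.7850 N
  Ry@4 = +1071.5750 N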